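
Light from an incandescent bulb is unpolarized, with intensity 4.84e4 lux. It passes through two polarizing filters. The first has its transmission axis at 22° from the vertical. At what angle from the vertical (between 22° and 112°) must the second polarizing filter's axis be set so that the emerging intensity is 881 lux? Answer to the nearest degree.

Unpolarized light through the first polarizer → I₁ = ½ I₀, now polarized at 22°.
Target fraction: 881 / 4.84e4 lux = 0.0182 of I₀.
Need I₂/I₀ = 0.0182, so cos²(θ − 22°) = 0.0182 / 0.5 = 0.0364.
θ − 22° = arccos(√0.0364) = 79.0°, giving θ ≈ 22 + 79.0 = 101.0°.

θ ≈ 101°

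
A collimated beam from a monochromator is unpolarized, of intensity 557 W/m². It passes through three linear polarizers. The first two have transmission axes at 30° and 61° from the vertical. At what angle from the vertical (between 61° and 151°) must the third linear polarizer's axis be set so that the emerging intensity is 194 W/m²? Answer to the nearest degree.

θ ≈ 74°

Unpolarized light through the first polarizer → I₁ = ½ I₀, now polarized at 30°.
I₂ = I₁ cos²(61° − 30°) = 0.5 I₀ · cos²(31°) = 0.3674 I₀.
Target fraction: 194 / 557 W/m² = 0.3483 of I₀.
Need I₃/I₀ = 0.3483, so cos²(θ − 61°) = 0.3483 / 0.3674 = 0.9481.
θ − 61° = arccos(√0.9481) = 13.2°, giving θ ≈ 61 + 13.2 = 74.2°.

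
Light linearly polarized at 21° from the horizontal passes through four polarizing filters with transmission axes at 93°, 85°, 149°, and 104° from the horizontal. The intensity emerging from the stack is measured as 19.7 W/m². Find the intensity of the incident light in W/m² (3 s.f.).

I₀ ≈ 2190 W/m²

I₁ = I₀ cos²(93° − 21°) = I₀ cos²(72°) = 0.09549 I₀.
I₂ = I₁ cos²(85° − 93°) = 0.09549 I₀ · cos²(8°) = 0.09364 I₀.
I₃ = I₂ cos²(149° − 85°) = 0.09364 I₀ · cos²(64°) = 0.018 I₀.
I₄ = I₃ cos²(104° − 149°) = 0.018 I₀ · cos²(45°) = 0.008998 I₀.
So 19.7 W/m² = 0.008998 I₀, giving I₀ = 19.7/0.008998 = 2189 W/m².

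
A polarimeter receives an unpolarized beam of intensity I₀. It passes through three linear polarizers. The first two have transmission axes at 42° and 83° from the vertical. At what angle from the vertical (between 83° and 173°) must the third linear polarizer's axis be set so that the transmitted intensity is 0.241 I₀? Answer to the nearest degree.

θ ≈ 106°

Unpolarized light through the first polarizer → I₁ = ½ I₀, now polarized at 42°.
I₂ = I₁ cos²(83° − 42°) = 0.5 I₀ · cos²(41°) = 0.2848 I₀.
Need I₃/I₀ = 0.241, so cos²(θ − 83°) = 0.241 / 0.2848 = 0.8462.
θ − 83° = arccos(√0.8462) = 23.1°, giving θ ≈ 83 + 23.1 = 106.1°.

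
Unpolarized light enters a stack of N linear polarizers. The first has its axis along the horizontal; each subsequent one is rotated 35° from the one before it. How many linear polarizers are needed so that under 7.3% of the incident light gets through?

First polarizer halves the unpolarized light: factor 1/2.
Each further stage multiplies by cos²(35°) = 0.671.
After N polarizers: T = 0.5·0.671^(N−1). Require T < 0.073 ⇒ N−1 > ln(0.073/0.5)/ln(0.671) = 4.82, so N−1 ≥ 5 and N = 6.
Check: N=6 gives T = 0.06802 < 0.073; N=5 gives T = 0.1014.

N = 6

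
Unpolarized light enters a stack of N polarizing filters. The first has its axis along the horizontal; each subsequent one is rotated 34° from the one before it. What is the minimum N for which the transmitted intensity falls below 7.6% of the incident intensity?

N = 7

First polarizer halves the unpolarized light: factor 1/2.
Each further stage multiplies by cos²(34°) = 0.6873.
After N polarizers: T = 0.5·0.6873^(N−1). Require T < 0.076 ⇒ N−1 > ln(0.076/0.5)/ln(0.6873) = 5.02, so N−1 ≥ 6 and N = 7.
Check: N=7 gives T = 0.05271 < 0.076; N=6 gives T = 0.07669.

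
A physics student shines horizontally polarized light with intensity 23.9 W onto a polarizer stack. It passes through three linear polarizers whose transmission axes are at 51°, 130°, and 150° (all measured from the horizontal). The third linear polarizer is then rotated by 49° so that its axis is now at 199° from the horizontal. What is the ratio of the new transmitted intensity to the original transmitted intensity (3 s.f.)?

I_new/I_old ≈ 0.145

Before rotation:
I₁ = I₀ cos²(51° − 0°) = I₀ cos²(51°) = 0.396 I₀.
I₂ = I₁ cos²(130° − 51°) = 0.396 I₀ · cos²(79°) = 0.01442 I₀.
I₃ = I₂ cos²(150° − 130°) = 0.01442 I₀ · cos²(20°) = 0.01273 I₀.
After rotation:
I₁ = I₀ cos²(51° − 0°) = I₀ cos²(51°) = 0.396 I₀.
I₂ = I₁ cos²(130° − 51°) = 0.396 I₀ · cos²(79°) = 0.01442 I₀.
I₃ = I₂ cos²(199° − 130°) = 0.01442 I₀ · cos²(69°) = 0.001852 I₀.
Ratio = 0.001852 / 0.01273 = 0.1454.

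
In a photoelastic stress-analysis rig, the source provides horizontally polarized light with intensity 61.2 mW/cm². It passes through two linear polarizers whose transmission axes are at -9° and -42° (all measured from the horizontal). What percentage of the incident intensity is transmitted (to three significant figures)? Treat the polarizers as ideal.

≈ 68.6%

By Malus's law, I₁ = 61.2 mW/cm² · cos²(9°) = 59.7 mW/cm².
I₂ = I₁ · cos²(33°) = 59.7 · 0.7034 = 41.99 mW/cm².
That is 68.62% of the incident intensity.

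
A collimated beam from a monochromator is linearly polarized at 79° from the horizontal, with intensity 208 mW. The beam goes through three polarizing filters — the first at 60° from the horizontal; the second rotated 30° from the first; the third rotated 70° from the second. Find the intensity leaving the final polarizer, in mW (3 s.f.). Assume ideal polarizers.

I₁ = 208 mW · cos²(19°) = 186 mW.
I₂ = I₁ · cos²(30°) = 186 · 0.75 = 139.5 mW.
I₃ = I₂ · cos²(70°) = 139.5 · 0.117 = 16.31 mW.

I ≈ 16.3 mW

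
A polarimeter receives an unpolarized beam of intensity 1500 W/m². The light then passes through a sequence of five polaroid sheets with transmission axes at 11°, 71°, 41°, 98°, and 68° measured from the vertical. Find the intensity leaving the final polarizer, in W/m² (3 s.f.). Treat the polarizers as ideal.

I ≈ 31.3 W/m²

Unpolarized light through the first polarizer → I₁ = 1500 W/m²/2 = 750 W/m², polarized at 11°.
I₂ = I₁ · cos²(60°) = 750 · 0.25 = 187.5 W/m².
I₃ = I₂ · cos²(30°) = 187.5 · 0.75 = 140.6 W/m².
I₄ = I₃ · cos²(57°) = 140.6 · 0.2966 = 41.71 W/m².
I₅ = I₄ · cos²(30°) = 41.71 · 0.75 = 31.29 W/m².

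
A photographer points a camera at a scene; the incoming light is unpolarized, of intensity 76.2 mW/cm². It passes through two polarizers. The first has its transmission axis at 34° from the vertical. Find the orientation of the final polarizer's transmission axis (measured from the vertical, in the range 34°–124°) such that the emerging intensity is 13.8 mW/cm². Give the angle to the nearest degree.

θ ≈ 87°

Unpolarized light through the first polarizer → I₁ = ½ I₀, now polarized at 34°.
Target fraction: 13.8 / 76.2 mW/cm² = 0.1811 of I₀.
Need I₂/I₀ = 0.1811, so cos²(θ − 34°) = 0.1811 / 0.5 = 0.3622.
θ − 34° = arccos(√0.3622) = 53.0°, giving θ ≈ 34 + 53.0 = 87.0°.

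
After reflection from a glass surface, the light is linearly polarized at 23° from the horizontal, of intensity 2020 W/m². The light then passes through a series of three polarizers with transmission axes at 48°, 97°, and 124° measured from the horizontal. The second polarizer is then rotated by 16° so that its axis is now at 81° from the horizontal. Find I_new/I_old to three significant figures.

I_new/I_old ≈ 1.10

Before rotation:
By Malus's law, I₁ = I₀ cos²(48° − 23°) = I₀ cos²(25°) = 0.8214 I₀.
I₂ = I₁ cos²(97° − 48°) = 0.8214 I₀ · cos²(49°) = 0.3535 I₀.
I₃ = I₂ cos²(124° − 97°) = 0.3535 I₀ · cos²(27°) = 0.2807 I₀.
After rotation:
I₁ = I₀ cos²(48° − 23°) = I₀ cos²(25°) = 0.8214 I₀.
I₂ = I₁ cos²(81° − 48°) = 0.8214 I₀ · cos²(33°) = 0.5777 I₀.
I₃ = I₂ cos²(124° − 81°) = 0.5777 I₀ · cos²(43°) = 0.309 I₀.
Ratio = 0.309 / 0.2807 = 1.101.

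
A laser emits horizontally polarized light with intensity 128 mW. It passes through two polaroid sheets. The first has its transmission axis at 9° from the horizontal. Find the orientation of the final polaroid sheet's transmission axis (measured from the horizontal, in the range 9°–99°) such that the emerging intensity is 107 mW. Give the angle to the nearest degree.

I₁ = I₀ cos²(9° − 0°) = I₀ cos²(9°) = 0.9755 I₀.
Target fraction: 107 / 128 mW = 0.8359 of I₀.
Need I₂/I₀ = 0.8359, so cos²(θ − 9°) = 0.8359 / 0.9755 = 0.8569.
θ − 9° = arccos(√0.8569) = 22.2°, giving θ ≈ 9 + 22.2 = 31.2°.

θ ≈ 31°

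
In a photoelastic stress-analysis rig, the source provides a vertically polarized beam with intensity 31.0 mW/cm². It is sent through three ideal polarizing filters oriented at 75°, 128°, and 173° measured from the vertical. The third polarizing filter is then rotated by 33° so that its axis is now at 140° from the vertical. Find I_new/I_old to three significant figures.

Before rotation:
I₁ = I₀ cos²(75° − 0°) = I₀ cos²(75°) = 0.06699 I₀.
I₂ = I₁ cos²(128° − 75°) = 0.06699 I₀ · cos²(53°) = 0.02426 I₀.
I₃ = I₂ cos²(173° − 128°) = 0.02426 I₀ · cos²(45°) = 0.01213 I₀.
After rotation:
I₁ = I₀ cos²(75° − 0°) = I₀ cos²(75°) = 0.06699 I₀.
I₂ = I₁ cos²(128° − 75°) = 0.06699 I₀ · cos²(53°) = 0.02426 I₀.
I₃ = I₂ cos²(140° − 128°) = 0.02426 I₀ · cos²(12°) = 0.02321 I₀.
Ratio = 0.02321 / 0.01213 = 1.914.

I_new/I_old ≈ 1.91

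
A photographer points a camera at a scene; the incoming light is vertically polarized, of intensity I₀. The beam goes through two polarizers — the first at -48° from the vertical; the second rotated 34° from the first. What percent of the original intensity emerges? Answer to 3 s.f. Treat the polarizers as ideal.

I₁ = I₀ cos²(-48° − 0°) = I₀ cos²(48°) = 0.4477 I₀.
I₂ = I₁ cos²(34°) = 0.4477 · 0.6873 I₀ = 0.3077 I₀.
That is 30.77% of the incident intensity.

≈ 30.8%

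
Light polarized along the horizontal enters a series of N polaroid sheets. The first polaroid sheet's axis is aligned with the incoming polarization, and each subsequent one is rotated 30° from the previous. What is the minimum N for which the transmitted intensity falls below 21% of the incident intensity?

N = 7

First polarizer is aligned with the polarization: full transmission.
Each further stage multiplies by cos²(30°) = 0.75.
After N polarizers: T = 0.75^(N−1). Require T < 0.21 ⇒ N−1 > ln(0.21)/ln(0.75) = 5.42, so N−1 ≥ 6 and N = 7.
Check: N=7 gives T = 0.178 < 0.21; N=6 gives T = 0.2373.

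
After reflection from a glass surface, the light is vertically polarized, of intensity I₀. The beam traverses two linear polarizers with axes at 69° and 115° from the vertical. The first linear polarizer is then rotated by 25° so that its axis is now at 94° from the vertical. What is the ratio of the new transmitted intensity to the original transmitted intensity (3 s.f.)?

Before rotation:
By Malus's law, I₁ = I₀ cos²(69° − 0°) = I₀ cos²(69°) = 0.1284 I₀.
I₂ = I₁ cos²(115° − 69°) = 0.1284 I₀ · cos²(46°) = 0.06197 I₀.
After rotation:
I₁ = I₀ cos²(94° − 0°) = I₀ cos²(86°) = 0.004866 I₀.
I₂ = I₁ cos²(115° − 94°) = 0.004866 I₀ · cos²(21°) = 0.004241 I₀.
Ratio = 0.004241 / 0.06197 = 0.06843.

I_new/I_old ≈ 0.0684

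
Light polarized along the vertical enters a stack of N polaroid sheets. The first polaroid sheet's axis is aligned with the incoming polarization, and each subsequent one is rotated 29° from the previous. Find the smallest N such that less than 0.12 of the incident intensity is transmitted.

First polarizer is aligned with the polarization: full transmission.
Each further stage multiplies by cos²(29°) = 0.765.
After N polarizers: T = 0.765^(N−1). Require T < 0.12 ⇒ N−1 > ln(0.12)/ln(0.765) = 7.91, so N−1 ≥ 8 and N = 9.
Check: N=9 gives T = 0.1172 < 0.12; N=8 gives T = 0.1533.

N = 9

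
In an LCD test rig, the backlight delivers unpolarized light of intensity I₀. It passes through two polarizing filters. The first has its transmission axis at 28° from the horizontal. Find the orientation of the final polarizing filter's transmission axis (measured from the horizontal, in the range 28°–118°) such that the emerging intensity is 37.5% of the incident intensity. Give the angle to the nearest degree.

Unpolarized light through the first polarizer → I₁ = ½ I₀, now polarized at 28°.
Need I₂/I₀ = 0.375, so cos²(θ − 28°) = 0.375 / 0.5 = 0.75.
θ − 28° = arccos(√0.75) = 30.0°, giving θ ≈ 28 + 30.0 = 58.0°.

θ ≈ 58°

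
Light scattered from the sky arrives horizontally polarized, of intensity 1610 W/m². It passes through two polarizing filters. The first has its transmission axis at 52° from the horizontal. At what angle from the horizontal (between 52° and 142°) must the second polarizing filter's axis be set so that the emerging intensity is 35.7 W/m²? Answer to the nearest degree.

θ ≈ 128°

I₁ = I₀ cos²(52° − 0°) = I₀ cos²(52°) = 0.379 I₀.
Target fraction: 35.7 / 1610 W/m² = 0.02217 of I₀.
Need I₂/I₀ = 0.02217, so cos²(θ − 52°) = 0.02217 / 0.379 = 0.0585.
θ − 52° = arccos(√0.0585) = 76.0°, giving θ ≈ 52 + 76.0 = 128.0°.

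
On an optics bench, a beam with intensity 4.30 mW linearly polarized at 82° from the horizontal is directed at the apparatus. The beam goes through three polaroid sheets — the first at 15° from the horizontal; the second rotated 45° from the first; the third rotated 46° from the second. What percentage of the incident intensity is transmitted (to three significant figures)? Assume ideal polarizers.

I₁ = 4.30 mW · cos²(67°) = 0.6565 mW.
I₂ = I₁ · cos²(45°) = 0.6565 · 0.5 = 0.3282 mW.
I₃ = I₂ · cos²(46°) = 0.3282 · 0.4826 = 0.1584 mW.
That is 3.684% of the incident intensity.

≈ 3.68%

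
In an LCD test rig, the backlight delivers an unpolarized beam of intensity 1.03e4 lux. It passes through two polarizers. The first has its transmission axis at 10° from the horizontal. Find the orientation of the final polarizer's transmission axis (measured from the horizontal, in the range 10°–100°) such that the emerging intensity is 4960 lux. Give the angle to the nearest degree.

Unpolarized light through the first polarizer → I₁ = ½ I₀, now polarized at 10°.
Target fraction: 4960 / 1.03e4 lux = 0.4816 of I₀.
Need I₂/I₀ = 0.4816, so cos²(θ − 10°) = 0.4816 / 0.5 = 0.9631.
θ − 10° = arccos(√0.9631) = 11.1°, giving θ ≈ 10 + 11.1 = 21.1°.

θ ≈ 21°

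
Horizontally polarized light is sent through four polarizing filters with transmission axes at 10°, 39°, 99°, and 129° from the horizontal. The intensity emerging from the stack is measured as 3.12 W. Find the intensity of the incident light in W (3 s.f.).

I₁ = I₀ cos²(10° − 0°) = I₀ cos²(10°) = 0.9698 I₀.
I₂ = I₁ cos²(39° − 10°) = 0.9698 I₀ · cos²(29°) = 0.7419 I₀.
I₃ = I₂ cos²(99° − 39°) = 0.7419 I₀ · cos²(60°) = 0.1855 I₀.
I₄ = I₃ cos²(129° − 99°) = 0.1855 I₀ · cos²(30°) = 0.1391 I₀.
So 3.12 W = 0.1391 I₀, giving I₀ = 3.12/0.1391 = 22.43 W.

I₀ ≈ 22.4 W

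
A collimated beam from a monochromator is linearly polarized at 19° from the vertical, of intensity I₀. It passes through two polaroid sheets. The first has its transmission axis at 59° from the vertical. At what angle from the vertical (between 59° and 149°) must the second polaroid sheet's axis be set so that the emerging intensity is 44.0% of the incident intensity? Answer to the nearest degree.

I₁ = I₀ cos²(59° − 19°) = I₀ cos²(40°) = 0.5868 I₀.
Need I₂/I₀ = 0.44, so cos²(θ − 59°) = 0.44 / 0.5868 = 0.7498.
θ − 59° = arccos(√0.7498) = 30.0°, giving θ ≈ 59 + 30.0 = 89.0°.

θ ≈ 89°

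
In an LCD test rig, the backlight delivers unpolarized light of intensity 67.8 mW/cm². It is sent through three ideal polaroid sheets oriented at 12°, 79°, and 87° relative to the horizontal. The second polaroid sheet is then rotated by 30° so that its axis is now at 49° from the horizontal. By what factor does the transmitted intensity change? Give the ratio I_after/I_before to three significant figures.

Before rotation:
Unpolarized light through the first polarizer → I₁ = ½ I₀, now polarized at 12°.
I₂ = I₁ cos²(79° − 12°) = 0.5 I₀ · cos²(67°) = 0.07634 I₀.
I₃ = I₂ cos²(87° − 79°) = 0.07634 I₀ · cos²(8°) = 0.07486 I₀.
After rotation:
Unpolarized light through the first polarizer → I₁ = ½ I₀, now polarized at 12°.
I₂ = I₁ cos²(49° − 12°) = 0.5 I₀ · cos²(37°) = 0.3189 I₀.
I₃ = I₂ cos²(87° − 49°) = 0.3189 I₀ · cos²(38°) = 0.198 I₀.
Ratio = 0.198 / 0.07486 = 2.645.

I_new/I_old ≈ 2.65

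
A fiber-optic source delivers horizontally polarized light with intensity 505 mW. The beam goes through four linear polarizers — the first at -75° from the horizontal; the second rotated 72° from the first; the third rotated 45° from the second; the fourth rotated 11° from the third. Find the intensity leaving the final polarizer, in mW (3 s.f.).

I ≈ 1.56 mW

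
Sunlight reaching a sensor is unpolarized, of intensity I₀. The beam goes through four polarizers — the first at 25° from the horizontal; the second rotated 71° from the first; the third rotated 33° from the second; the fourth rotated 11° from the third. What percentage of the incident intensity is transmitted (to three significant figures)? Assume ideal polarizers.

≈ 3.59%

Unpolarized light through the first polarizer → I₁ = ½ I₀, now polarized at 25°.
I₂ = I₁ cos²(71°) = 0.5 · 0.106 I₀ = 0.053 I₀.
I₃ = I₂ cos²(33°) = 0.053 · 0.7034 I₀ = 0.03728 I₀.
I₄ = I₃ cos²(11°) = 0.03728 · 0.9636 I₀ = 0.03592 I₀.
That is 3.592% of the incident intensity.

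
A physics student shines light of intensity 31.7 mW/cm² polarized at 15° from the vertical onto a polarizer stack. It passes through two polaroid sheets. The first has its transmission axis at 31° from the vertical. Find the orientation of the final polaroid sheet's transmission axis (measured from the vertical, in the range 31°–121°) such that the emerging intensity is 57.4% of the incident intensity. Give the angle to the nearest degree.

θ ≈ 69°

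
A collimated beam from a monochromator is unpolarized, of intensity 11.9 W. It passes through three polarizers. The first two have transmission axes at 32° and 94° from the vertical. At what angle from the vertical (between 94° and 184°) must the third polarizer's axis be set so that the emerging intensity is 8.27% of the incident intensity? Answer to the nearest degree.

θ ≈ 124°

Unpolarized light through the first polarizer → I₁ = ½ I₀, now polarized at 32°.
I₂ = I₁ cos²(94° − 32°) = 0.5 I₀ · cos²(62°) = 0.1102 I₀.
Need I₃/I₀ = 0.0827, so cos²(θ − 94°) = 0.0827 / 0.1102 = 0.7504.
θ − 94° = arccos(√0.7504) = 30.0°, giving θ ≈ 94 + 30.0 = 124.0°.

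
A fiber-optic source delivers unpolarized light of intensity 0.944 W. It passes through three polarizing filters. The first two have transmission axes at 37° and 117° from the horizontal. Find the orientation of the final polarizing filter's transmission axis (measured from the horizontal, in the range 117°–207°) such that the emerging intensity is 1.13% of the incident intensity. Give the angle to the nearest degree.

θ ≈ 147°

Unpolarized light through the first polarizer → I₁ = ½ I₀, now polarized at 37°.
I₂ = I₁ cos²(117° − 37°) = 0.5 I₀ · cos²(80°) = 0.01508 I₀.
Need I₃/I₀ = 0.0113, so cos²(θ − 117°) = 0.0113 / 0.01508 = 0.7495.
θ − 117° = arccos(√0.7495) = 30.0°, giving θ ≈ 117 + 30.0 = 147.0°.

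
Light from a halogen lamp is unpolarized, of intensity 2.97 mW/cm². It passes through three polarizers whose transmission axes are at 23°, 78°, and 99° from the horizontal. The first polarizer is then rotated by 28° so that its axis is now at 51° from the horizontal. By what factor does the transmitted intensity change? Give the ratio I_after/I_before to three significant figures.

I_new/I_old ≈ 2.41

Before rotation:
Unpolarized light through the first polarizer → I₁ = ½ I₀, now polarized at 23°.
I₂ = I₁ cos²(78° − 23°) = 0.5 I₀ · cos²(55°) = 0.1645 I₀.
I₃ = I₂ cos²(99° − 78°) = 0.1645 I₀ · cos²(21°) = 0.1434 I₀.
After rotation:
Unpolarized light through the first polarizer → I₁ = ½ I₀, now polarized at 51°.
I₂ = I₁ cos²(78° − 51°) = 0.5 I₀ · cos²(27°) = 0.3969 I₀.
I₃ = I₂ cos²(99° − 78°) = 0.3969 I₀ · cos²(21°) = 0.346 I₀.
Ratio = 0.346 / 0.1434 = 2.413.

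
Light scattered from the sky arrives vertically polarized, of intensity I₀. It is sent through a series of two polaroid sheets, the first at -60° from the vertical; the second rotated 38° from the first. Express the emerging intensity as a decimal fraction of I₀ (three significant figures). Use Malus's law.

≈ 0.155 I₀

By Malus's law, I₁ = I₀ cos²(-60° − 0°) = I₀ cos²(60°) = 0.25 I₀.
I₂ = I₁ cos²(38°) = 0.25 · 0.621 I₀ = 0.1552 I₀.
Transmitted fraction = 0.1552.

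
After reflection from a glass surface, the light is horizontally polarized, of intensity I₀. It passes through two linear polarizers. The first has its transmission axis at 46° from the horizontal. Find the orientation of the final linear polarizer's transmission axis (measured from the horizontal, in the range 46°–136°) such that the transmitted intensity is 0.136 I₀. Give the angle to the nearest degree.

I₁ = I₀ cos²(46° − 0°) = I₀ cos²(46°) = 0.4826 I₀.
Need I₂/I₀ = 0.136, so cos²(θ − 46°) = 0.136 / 0.4826 = 0.2818.
θ − 46° = arccos(√0.2818) = 57.9°, giving θ ≈ 46 + 57.9 = 103.9°.

θ ≈ 104°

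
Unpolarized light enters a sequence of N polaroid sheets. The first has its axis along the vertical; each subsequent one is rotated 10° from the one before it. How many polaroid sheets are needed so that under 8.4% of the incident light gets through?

N = 60

First polarizer halves the unpolarized light: factor 1/2.
Each further stage multiplies by cos²(10°) = 0.9698.
After N polarizers: T = 0.5·0.9698^(N−1). Require T < 0.084 ⇒ N−1 > ln(0.084/0.5)/ln(0.9698) = 58.26, so N−1 ≥ 59 and N = 60.
Check: N=60 gives T = 0.08212 < 0.084; N=59 gives T = 0.08467.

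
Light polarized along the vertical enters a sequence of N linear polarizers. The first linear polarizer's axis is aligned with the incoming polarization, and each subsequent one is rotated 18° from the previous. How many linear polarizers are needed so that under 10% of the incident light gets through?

N = 24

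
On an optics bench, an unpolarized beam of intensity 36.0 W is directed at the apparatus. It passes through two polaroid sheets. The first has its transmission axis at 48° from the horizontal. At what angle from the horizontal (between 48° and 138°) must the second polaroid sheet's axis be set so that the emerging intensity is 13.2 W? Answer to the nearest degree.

θ ≈ 79°

Unpolarized light through the first polarizer → I₁ = ½ I₀, now polarized at 48°.
Target fraction: 13.2 / 36.0 W = 0.3667 of I₀.
Need I₂/I₀ = 0.3667, so cos²(θ − 48°) = 0.3667 / 0.5 = 0.7333.
θ − 48° = arccos(√0.7333) = 31.1°, giving θ ≈ 48 + 31.1 = 79.1°.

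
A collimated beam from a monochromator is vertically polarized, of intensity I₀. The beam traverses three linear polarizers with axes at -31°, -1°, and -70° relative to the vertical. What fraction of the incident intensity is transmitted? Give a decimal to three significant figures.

≈ 0.0708 I₀

I₁ = I₀ cos²(-31° − 0°) = I₀ cos²(31°) = 0.7347 I₀.
I₂ = I₁ cos²(-1° + 31°) = 0.7347 I₀ · cos²(30°) = 0.5511 I₀.
I₃ = I₂ cos²(-70° + 1°) = 0.5511 I₀ · cos²(69°) = 0.07077 I₀.
Transmitted fraction = 0.07077.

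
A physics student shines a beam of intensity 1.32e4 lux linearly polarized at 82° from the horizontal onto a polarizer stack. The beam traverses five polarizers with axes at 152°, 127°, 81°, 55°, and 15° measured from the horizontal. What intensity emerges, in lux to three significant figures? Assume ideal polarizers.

I ≈ 290 lux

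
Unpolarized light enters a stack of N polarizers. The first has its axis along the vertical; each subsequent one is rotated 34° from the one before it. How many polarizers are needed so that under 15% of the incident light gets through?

N = 5

First polarizer halves the unpolarized light: factor 1/2.
Each further stage multiplies by cos²(34°) = 0.6873.
After N polarizers: T = 0.5·0.6873^(N−1). Require T < 0.15 ⇒ N−1 > ln(0.15/0.5)/ln(0.6873) = 3.21, so N−1 ≥ 4 and N = 5.
Check: N=5 gives T = 0.1116 < 0.15; N=4 gives T = 0.1623.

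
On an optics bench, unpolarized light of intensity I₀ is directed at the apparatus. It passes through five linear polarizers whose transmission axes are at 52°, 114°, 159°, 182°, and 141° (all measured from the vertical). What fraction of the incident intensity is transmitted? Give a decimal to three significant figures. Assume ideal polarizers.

≈ 0.0266 I₀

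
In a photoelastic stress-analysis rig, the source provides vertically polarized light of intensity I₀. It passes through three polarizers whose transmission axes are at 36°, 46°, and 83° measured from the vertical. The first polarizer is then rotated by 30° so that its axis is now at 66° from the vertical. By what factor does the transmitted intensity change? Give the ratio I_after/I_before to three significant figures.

Before rotation:
By Malus's law, I₁ = I₀ cos²(36° − 0°) = I₀ cos²(36°) = 0.6545 I₀.
I₂ = I₁ cos²(46° − 36°) = 0.6545 I₀ · cos²(10°) = 0.6348 I₀.
I₃ = I₂ cos²(83° − 46°) = 0.6348 I₀ · cos²(37°) = 0.4049 I₀.
After rotation:
I₁ = I₀ cos²(66° − 0°) = I₀ cos²(66°) = 0.1654 I₀.
I₂ = I₁ cos²(46° − 66°) = 0.1654 I₀ · cos²(20°) = 0.1461 I₀.
I₃ = I₂ cos²(83° − 46°) = 0.1461 I₀ · cos²(37°) = 0.09317 I₀.
Ratio = 0.09317 / 0.4049 = 0.2301.

I_new/I_old ≈ 0.230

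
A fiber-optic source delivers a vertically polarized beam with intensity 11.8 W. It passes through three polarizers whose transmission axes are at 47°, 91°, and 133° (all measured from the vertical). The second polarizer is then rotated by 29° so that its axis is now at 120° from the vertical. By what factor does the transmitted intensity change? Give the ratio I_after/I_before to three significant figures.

I_new/I_old ≈ 0.284

Before rotation:
I₁ = I₀ cos²(47° − 0°) = I₀ cos²(47°) = 0.4651 I₀.
I₂ = I₁ cos²(91° − 47°) = 0.4651 I₀ · cos²(44°) = 0.2407 I₀.
I₃ = I₂ cos²(133° − 91°) = 0.2407 I₀ · cos²(42°) = 0.1329 I₀.
After rotation:
I₁ = I₀ cos²(47° − 0°) = I₀ cos²(47°) = 0.4651 I₀.
I₂ = I₁ cos²(120° − 47°) = 0.4651 I₀ · cos²(73°) = 0.03976 I₀.
I₃ = I₂ cos²(133° − 120°) = 0.03976 I₀ · cos²(13°) = 0.03775 I₀.
Ratio = 0.03775 / 0.1329 = 0.284.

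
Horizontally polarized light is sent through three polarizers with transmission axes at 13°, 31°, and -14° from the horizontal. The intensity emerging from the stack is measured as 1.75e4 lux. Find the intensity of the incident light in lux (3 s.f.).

I₀ ≈ 4.08e4 lux

I₁ = I₀ cos²(13° − 0°) = I₀ cos²(13°) = 0.9494 I₀.
I₂ = I₁ cos²(31° − 13°) = 0.9494 I₀ · cos²(18°) = 0.8587 I₀.
I₃ = I₂ cos²(-14° − 31°) = 0.8587 I₀ · cos²(45°) = 0.4294 I₀.
So 1.75e4 lux = 0.4294 I₀, giving I₀ = 1.75e4/0.4294 = 4.076e+04 lux.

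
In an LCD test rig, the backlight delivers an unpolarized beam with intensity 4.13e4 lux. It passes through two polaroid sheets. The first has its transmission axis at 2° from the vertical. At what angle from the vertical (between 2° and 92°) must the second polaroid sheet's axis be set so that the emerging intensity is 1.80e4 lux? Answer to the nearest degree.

Unpolarized light through the first polarizer → I₁ = ½ I₀, now polarized at 2°.
Target fraction: 1.80e4 / 4.13e4 lux = 0.4358 of I₀.
Need I₂/I₀ = 0.4358, so cos²(θ − 2°) = 0.4358 / 0.5 = 0.8717.
θ − 2° = arccos(√0.8717) = 21.0°, giving θ ≈ 2 + 21.0 = 23.0°.

θ ≈ 23°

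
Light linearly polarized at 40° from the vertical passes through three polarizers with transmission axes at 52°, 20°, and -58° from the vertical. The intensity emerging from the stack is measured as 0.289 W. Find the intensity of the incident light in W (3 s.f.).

By Malus's law, I₁ = I₀ cos²(52° − 40°) = I₀ cos²(12°) = 0.9568 I₀.
I₂ = I₁ cos²(20° − 52°) = 0.9568 I₀ · cos²(32°) = 0.6881 I₀.
I₃ = I₂ cos²(-58° − 20°) = 0.6881 I₀ · cos²(78°) = 0.02974 I₀.
So 0.289 W = 0.02974 I₀, giving I₀ = 0.289/0.02974 = 9.716 W.

I₀ ≈ 9.72 W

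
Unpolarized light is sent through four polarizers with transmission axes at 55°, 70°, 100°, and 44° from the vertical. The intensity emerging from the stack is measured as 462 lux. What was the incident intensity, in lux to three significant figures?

I₀ ≈ 4220 lux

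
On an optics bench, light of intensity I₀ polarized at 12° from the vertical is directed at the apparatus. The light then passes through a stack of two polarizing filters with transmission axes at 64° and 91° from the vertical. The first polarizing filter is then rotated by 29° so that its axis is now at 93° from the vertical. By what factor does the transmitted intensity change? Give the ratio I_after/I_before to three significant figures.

Before rotation:
By Malus's law, I₁ = I₀ cos²(64° − 12°) = I₀ cos²(52°) = 0.379 I₀.
I₂ = I₁ cos²(91° − 64°) = 0.379 I₀ · cos²(27°) = 0.3009 I₀.
After rotation:
I₁ = I₀ cos²(93° − 12°) = I₀ cos²(81°) = 0.02447 I₀.
I₂ = I₁ cos²(91° − 93°) = 0.02447 I₀ · cos²(2°) = 0.02444 I₀.
Ratio = 0.02444 / 0.3009 = 0.08123.

I_new/I_old ≈ 0.0812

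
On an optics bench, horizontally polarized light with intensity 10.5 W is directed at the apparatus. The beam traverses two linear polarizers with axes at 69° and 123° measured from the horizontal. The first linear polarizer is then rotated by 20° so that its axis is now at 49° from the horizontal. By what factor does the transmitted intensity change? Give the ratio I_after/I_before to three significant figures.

I_new/I_old ≈ 0.737

Before rotation:
I₁ = I₀ cos²(69° − 0°) = I₀ cos²(69°) = 0.1284 I₀.
I₂ = I₁ cos²(123° − 69°) = 0.1284 I₀ · cos²(54°) = 0.04437 I₀.
After rotation:
I₁ = I₀ cos²(49° − 0°) = I₀ cos²(49°) = 0.4304 I₀.
I₂ = I₁ cos²(123° − 49°) = 0.4304 I₀ · cos²(74°) = 0.0327 I₀.
Ratio = 0.0327 / 0.04437 = 0.737.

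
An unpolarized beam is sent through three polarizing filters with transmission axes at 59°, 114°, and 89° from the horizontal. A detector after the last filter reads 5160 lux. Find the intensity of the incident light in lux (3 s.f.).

Unpolarized light through the first polarizer → I₁ = ½ I₀, now polarized at 59°.
I₂ = I₁ cos²(114° − 59°) = 0.5 I₀ · cos²(55°) = 0.1645 I₀.
I₃ = I₂ cos²(89° − 114°) = 0.1645 I₀ · cos²(25°) = 0.1351 I₀.
So 5160 lux = 0.1351 I₀, giving I₀ = 5160/0.1351 = 3.819e+04 lux.

I₀ ≈ 3.82e4 lux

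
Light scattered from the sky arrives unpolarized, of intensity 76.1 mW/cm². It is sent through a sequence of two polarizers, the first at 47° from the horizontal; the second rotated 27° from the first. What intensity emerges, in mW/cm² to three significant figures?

Unpolarized light through the first polarizer → I₁ = 76.1 mW/cm²/2 = 38.05 mW/cm², polarized at 47°.
I₂ = I₁ · cos²(27°) = 38.05 · 0.7939 = 30.21 mW/cm².

I ≈ 30.2 mW/cm²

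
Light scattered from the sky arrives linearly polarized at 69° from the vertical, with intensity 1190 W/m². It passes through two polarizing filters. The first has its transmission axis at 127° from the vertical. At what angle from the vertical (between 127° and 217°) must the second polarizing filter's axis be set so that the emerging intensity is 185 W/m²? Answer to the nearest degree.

I₁ = I₀ cos²(127° − 69°) = I₀ cos²(58°) = 0.2808 I₀.
Target fraction: 185 / 1190 W/m² = 0.1555 of I₀.
Need I₂/I₀ = 0.1555, so cos²(θ − 127°) = 0.1555 / 0.2808 = 0.5536.
θ − 127° = arccos(√0.5536) = 41.9°, giving θ ≈ 127 + 41.9 = 168.9°.

θ ≈ 169°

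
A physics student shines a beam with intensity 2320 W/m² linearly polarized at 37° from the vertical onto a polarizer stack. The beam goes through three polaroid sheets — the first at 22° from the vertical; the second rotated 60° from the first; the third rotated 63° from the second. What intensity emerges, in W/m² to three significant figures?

I ≈ 112 W/m²

I₁ = 2320 W/m² · cos²(15°) = 2165 W/m².
I₂ = I₁ · cos²(60°) = 2165 · 0.25 = 541.1 W/m².
I₃ = I₂ · cos²(63°) = 541.1 · 0.2061 = 111.5 W/m².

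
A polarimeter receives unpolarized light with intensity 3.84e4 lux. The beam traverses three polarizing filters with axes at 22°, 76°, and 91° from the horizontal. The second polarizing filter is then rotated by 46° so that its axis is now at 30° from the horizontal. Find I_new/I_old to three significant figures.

I_new/I_old ≈ 0.715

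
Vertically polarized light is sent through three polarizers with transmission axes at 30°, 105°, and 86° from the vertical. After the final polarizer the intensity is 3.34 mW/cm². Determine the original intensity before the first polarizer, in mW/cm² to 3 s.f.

I₁ = I₀ cos²(30° − 0°) = I₀ cos²(30°) = 0.75 I₀.
I₂ = I₁ cos²(105° − 30°) = 0.75 I₀ · cos²(75°) = 0.05024 I₀.
I₃ = I₂ cos²(86° − 105°) = 0.05024 I₀ · cos²(19°) = 0.04492 I₀.
So 3.34 mW/cm² = 0.04492 I₀, giving I₀ = 3.34/0.04492 = 74.36 mW/cm².

I₀ ≈ 74.4 mW/cm²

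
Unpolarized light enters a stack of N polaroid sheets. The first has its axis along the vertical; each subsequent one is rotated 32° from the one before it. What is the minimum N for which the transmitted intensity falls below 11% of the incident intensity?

First polarizer halves the unpolarized light: factor 1/2.
Each further stage multiplies by cos²(32°) = 0.7192.
After N polarizers: T = 0.5·0.7192^(N−1). Require T < 0.11 ⇒ N−1 > ln(0.11/0.5)/ln(0.7192) = 4.59, so N−1 ≥ 5 and N = 6.
Check: N=6 gives T = 0.0962 < 0.11; N=5 gives T = 0.1338.

N = 6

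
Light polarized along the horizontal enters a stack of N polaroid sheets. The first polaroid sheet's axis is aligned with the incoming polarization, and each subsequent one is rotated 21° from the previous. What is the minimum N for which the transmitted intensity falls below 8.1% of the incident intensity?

First polarizer is aligned with the polarization: full transmission.
Each further stage multiplies by cos²(21°) = 0.8716.
After N polarizers: T = 0.8716^(N−1). Require T < 0.081 ⇒ N−1 > ln(0.081)/ln(0.8716) = 18.28, so N−1 ≥ 19 and N = 20.
Check: N=20 gives T = 0.07341 < 0.081; N=19 gives T = 0.08423.

N = 20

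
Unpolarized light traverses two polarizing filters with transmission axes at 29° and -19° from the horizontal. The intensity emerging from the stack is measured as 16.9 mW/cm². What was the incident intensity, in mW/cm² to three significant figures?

I₀ ≈ 75.5 mW/cm²

Unpolarized light through the first polarizer → I₁ = ½ I₀, now polarized at 29°.
I₂ = I₁ cos²(-19° − 29°) = 0.5 I₀ · cos²(48°) = 0.2239 I₀.
So 16.9 mW/cm² = 0.2239 I₀, giving I₀ = 16.9/0.2239 = 75.49 mW/cm².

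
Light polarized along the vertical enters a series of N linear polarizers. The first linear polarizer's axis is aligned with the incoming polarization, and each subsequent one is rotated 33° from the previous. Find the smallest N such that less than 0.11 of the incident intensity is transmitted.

N = 8

First polarizer is aligned with the polarization: full transmission.
Each further stage multiplies by cos²(33°) = 0.7034.
After N polarizers: T = 0.7034^(N−1). Require T < 0.11 ⇒ N−1 > ln(0.11)/ln(0.7034) = 6.27, so N−1 ≥ 7 and N = 8.
Check: N=8 gives T = 0.08517 < 0.11; N=7 gives T = 0.1211.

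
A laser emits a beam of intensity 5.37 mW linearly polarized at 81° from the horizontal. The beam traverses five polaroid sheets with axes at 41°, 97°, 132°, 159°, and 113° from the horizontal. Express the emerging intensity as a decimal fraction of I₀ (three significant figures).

I₁ = 5.37 mW · cos²(40°) = 3.151 mW.
I₂ = I₁ · cos²(56°) = 3.151 · 0.3127 = 0.9854 mW.
I₃ = I₂ · cos²(35°) = 0.9854 · 0.671 = 0.6612 mW.
I₄ = I₃ · cos²(27°) = 0.6612 · 0.7939 = 0.5249 mW.
I₅ = I₄ · cos²(46°) = 0.5249 · 0.4826 = 0.2533 mW.
Transmitted fraction = 0.04717.

I/I₀ ≈ 0.0472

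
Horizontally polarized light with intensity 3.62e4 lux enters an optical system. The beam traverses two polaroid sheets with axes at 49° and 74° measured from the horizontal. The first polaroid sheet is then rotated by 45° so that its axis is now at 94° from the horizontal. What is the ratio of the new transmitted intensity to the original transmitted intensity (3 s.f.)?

I_new/I_old ≈ 0.0122

Before rotation:
I₁ = I₀ cos²(49° − 0°) = I₀ cos²(49°) = 0.4304 I₀.
I₂ = I₁ cos²(74° − 49°) = 0.4304 I₀ · cos²(25°) = 0.3535 I₀.
After rotation:
I₁ = I₀ cos²(94° − 0°) = I₀ cos²(86°) = 0.004866 I₀.
I₂ = I₁ cos²(74° − 94°) = 0.004866 I₀ · cos²(20°) = 0.004297 I₀.
Ratio = 0.004297 / 0.3535 = 0.01215.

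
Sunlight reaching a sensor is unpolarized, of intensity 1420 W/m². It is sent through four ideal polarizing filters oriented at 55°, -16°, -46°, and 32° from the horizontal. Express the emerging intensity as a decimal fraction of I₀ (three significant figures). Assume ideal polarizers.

I/I₀ ≈ 0.00172

Unpolarized light through the first polarizer → I₁ = 1420 W/m²/2 = 710 W/m², polarized at 55°.
I₂ = I₁ · cos²(71°) = 710 · 0.106 = 75.26 W/m².
I₃ = I₂ · cos²(30°) = 75.26 · 0.75 = 56.44 W/m².
I₄ = I₃ · cos²(78°) = 56.44 · 0.04323 = 2.44 W/m².
Transmitted fraction = 0.001718.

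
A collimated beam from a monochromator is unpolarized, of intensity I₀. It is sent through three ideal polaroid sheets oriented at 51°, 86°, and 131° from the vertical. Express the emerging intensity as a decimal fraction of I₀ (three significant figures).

≈ 0.168 I₀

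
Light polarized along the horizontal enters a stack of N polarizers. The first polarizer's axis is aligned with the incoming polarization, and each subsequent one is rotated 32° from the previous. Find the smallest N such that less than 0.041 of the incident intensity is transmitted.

N = 11

First polarizer is aligned with the polarization: full transmission.
Each further stage multiplies by cos²(32°) = 0.7192.
After N polarizers: T = 0.7192^(N−1). Require T < 0.041 ⇒ N−1 > ln(0.041)/ln(0.7192) = 9.69, so N−1 ≥ 10 and N = 11.
Check: N=11 gives T = 0.03702 < 0.041; N=10 gives T = 0.05147.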